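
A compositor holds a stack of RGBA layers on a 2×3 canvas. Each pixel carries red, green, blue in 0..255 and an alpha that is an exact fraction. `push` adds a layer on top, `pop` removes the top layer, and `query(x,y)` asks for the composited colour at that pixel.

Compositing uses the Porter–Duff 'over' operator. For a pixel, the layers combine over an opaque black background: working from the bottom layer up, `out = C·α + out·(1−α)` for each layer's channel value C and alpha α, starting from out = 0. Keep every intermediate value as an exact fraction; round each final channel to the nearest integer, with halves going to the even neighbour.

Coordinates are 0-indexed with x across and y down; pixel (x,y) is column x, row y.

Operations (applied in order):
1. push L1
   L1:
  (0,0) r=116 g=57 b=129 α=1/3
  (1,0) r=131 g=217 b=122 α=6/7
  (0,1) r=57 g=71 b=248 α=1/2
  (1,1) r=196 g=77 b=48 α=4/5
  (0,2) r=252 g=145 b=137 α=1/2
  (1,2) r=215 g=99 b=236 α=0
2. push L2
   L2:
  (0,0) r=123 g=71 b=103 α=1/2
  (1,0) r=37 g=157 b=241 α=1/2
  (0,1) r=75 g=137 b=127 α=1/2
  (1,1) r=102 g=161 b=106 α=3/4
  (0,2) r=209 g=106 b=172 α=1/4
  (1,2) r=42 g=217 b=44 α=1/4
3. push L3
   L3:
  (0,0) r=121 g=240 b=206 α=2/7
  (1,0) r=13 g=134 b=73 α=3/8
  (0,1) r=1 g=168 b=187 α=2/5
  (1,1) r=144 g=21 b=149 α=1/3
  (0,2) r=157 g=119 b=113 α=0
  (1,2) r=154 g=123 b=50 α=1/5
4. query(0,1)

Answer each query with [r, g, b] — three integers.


at x=0,y=1 over L1,L2,L3:
+L1 (α=1/2) → [57/2, 71/2, 124]
+L2 (α=1/2) → [207/4, 345/4, 251/2]
+L3 (α=2/5) → [629/20, 2379/20, 1501/10]
= [31, 119, 150]


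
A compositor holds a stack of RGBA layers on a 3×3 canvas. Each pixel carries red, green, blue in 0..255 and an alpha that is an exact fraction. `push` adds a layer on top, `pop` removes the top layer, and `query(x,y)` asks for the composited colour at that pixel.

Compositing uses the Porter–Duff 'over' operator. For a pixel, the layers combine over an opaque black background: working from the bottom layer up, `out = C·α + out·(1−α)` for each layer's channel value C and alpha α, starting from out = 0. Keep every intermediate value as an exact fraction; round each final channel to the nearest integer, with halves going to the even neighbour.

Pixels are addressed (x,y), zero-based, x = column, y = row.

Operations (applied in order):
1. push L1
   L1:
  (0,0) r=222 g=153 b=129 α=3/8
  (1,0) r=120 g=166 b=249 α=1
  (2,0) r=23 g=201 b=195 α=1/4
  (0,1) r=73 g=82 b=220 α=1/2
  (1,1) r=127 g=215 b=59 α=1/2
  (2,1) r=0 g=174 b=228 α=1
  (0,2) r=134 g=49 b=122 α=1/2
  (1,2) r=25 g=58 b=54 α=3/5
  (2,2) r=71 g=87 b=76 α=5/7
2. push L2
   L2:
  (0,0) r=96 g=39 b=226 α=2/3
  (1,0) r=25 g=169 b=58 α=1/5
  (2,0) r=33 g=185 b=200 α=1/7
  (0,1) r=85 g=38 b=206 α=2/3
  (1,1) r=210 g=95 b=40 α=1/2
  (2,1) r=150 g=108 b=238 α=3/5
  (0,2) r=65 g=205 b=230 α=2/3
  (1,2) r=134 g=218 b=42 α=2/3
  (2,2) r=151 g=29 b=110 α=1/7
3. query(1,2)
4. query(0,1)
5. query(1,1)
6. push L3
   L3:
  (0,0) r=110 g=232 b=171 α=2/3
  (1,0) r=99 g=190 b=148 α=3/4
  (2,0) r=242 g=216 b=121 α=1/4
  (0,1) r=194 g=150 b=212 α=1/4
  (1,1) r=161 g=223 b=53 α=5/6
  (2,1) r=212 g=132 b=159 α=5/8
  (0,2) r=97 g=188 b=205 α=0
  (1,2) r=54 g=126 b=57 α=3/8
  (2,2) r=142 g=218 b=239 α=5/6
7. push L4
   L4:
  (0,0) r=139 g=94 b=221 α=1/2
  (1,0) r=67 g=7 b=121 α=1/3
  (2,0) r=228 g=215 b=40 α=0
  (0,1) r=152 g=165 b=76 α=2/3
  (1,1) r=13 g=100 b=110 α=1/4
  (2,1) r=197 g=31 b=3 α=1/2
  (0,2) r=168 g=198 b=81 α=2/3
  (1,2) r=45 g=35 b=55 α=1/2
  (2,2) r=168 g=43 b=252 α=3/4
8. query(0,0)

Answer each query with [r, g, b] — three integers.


query (1,2) [L1,L2] — begin 0,0,0
L1 α=3/5: [15, 174/5, 162/5]
L2 α=2/3: [283/3, 2354/15, 194/5]
→ [94, 157, 39]

(0,1) stack=L1,L2; from [0,0,0]:
+L1 (α=1/2) → [73/2, 41, 110]
+L2 (α=2/3) → [413/6, 39, 174]
→ [69, 39, 174]

(1,1) stack=L1,L2; from [0,0,0]:
L1 α=1/2: [127/2, 215/2, 59/2]
L2 α=1/2: [547/4, 405/4, 139/4]
rounded: [137, 101, 35]

(0,0) stack=L1,L2,L3,L4; from [0,0,0]:
+L1 (α=3/8) → [333/4, 459/8, 387/8]
+L2 (α=2/3) → [367/4, 361/8, 4003/24]
+L3 (α=2/3) → [1247/12, 4073/24, 12211/72]
+L4 (α=1/2) → [2915/24, 6329/48, 28123/144]
= [121, 132, 195]


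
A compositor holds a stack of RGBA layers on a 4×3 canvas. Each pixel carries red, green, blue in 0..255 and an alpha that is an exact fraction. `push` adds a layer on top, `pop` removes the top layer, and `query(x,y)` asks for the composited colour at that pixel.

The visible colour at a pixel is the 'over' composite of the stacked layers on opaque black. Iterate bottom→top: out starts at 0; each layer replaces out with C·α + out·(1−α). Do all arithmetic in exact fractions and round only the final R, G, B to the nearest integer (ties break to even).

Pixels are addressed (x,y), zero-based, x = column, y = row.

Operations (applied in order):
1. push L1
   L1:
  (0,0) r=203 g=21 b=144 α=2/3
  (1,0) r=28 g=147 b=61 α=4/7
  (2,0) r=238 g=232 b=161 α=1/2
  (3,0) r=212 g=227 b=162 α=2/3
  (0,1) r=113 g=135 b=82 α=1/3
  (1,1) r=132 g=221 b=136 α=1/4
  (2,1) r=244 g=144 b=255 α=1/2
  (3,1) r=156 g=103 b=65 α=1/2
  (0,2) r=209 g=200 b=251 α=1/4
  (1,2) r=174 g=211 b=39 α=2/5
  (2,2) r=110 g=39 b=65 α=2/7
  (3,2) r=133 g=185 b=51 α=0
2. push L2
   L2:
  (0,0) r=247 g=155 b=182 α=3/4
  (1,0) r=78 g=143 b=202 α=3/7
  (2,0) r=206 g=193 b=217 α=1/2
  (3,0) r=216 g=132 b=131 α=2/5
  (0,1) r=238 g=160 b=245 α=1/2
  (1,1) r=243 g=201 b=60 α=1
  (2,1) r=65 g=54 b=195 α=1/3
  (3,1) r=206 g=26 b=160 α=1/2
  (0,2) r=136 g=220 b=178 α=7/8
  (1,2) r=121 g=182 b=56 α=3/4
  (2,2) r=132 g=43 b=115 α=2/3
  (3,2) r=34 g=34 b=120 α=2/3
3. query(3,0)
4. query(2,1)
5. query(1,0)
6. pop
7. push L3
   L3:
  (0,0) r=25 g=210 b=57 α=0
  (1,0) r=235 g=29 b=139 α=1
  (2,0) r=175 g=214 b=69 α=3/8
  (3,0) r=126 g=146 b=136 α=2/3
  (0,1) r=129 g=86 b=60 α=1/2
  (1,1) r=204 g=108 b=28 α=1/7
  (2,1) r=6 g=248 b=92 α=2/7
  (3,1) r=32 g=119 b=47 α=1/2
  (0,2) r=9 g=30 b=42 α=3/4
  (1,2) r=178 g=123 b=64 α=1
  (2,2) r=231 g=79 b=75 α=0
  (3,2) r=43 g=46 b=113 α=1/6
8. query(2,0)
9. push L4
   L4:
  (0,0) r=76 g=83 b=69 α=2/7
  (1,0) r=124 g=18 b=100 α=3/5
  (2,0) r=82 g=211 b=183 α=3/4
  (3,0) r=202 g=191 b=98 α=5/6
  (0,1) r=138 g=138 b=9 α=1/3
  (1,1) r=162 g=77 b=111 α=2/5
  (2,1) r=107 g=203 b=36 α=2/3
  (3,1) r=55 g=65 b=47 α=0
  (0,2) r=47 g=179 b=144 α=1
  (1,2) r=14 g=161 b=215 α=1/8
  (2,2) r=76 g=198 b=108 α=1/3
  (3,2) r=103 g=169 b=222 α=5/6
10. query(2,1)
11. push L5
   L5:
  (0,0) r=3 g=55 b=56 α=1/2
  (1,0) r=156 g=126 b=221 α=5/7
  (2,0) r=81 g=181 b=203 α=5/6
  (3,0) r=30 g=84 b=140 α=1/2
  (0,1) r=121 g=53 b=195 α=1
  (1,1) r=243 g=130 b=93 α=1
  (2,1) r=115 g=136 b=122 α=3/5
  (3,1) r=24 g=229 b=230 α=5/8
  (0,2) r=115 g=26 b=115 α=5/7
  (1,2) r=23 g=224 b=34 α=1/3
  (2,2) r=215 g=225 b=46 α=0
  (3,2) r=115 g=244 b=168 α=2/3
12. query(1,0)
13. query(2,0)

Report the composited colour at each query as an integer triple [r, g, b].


at x=3,y=0 over L1,L2:
+L1 (α=2/3) → [424/3, 454/3, 108]
+L2 (α=2/5) → [856/5, 718/5, 586/5]
→ [171, 144, 117]

(2,1) stack=L1,L2; from [0,0,0]:
after L1 α=1/2: [122, 72, 255/2]
after L2 α=1/3: [103, 66, 150]
rounded: [103, 66, 150]

at x=1,y=0 over L1,L2:
after L1 α=4/7: [16, 84, 244/7]
after L2 α=3/7: [298/7, 765/7, 5218/49]
→ [43, 109, 106]

at x=2,y=0 over L1,L3:
+L1 (α=1/2) → [119, 116, 161/2]
+L3 (α=3/8) → [140, 611/4, 1219/16]
= [140, 153, 76]

query (2,1) [L1,L3,L4] — begin 0,0,0
L1 α=1/2: [122, 72, 255/2]
L3 α=2/7: [622/7, 856/7, 1643/14]
L4 α=2/3: [2120/21, 3698/21, 2651/42]
→ [101, 176, 63]

query (1,0) [L1,L3,L4,L5] — begin 0,0,0
after L1 α=4/7: [16, 84, 244/7]
after L3 α=1: [235, 29, 139]
after L4 α=3/5: [842/5, 112/5, 578/5]
after L5 α=5/7: [5584/35, 482/5, 6681/35]
= [160, 96, 191]

at x=2,y=0 over L1,L3,L4,L5:
after L1 α=1/2: [119, 116, 161/2]
after L3 α=3/8: [140, 611/4, 1219/16]
after L4 α=3/4: [193/2, 3143/16, 10003/64]
after L5 α=5/6: [1003/12, 17623/96, 74963/384]
= [84, 184, 195]


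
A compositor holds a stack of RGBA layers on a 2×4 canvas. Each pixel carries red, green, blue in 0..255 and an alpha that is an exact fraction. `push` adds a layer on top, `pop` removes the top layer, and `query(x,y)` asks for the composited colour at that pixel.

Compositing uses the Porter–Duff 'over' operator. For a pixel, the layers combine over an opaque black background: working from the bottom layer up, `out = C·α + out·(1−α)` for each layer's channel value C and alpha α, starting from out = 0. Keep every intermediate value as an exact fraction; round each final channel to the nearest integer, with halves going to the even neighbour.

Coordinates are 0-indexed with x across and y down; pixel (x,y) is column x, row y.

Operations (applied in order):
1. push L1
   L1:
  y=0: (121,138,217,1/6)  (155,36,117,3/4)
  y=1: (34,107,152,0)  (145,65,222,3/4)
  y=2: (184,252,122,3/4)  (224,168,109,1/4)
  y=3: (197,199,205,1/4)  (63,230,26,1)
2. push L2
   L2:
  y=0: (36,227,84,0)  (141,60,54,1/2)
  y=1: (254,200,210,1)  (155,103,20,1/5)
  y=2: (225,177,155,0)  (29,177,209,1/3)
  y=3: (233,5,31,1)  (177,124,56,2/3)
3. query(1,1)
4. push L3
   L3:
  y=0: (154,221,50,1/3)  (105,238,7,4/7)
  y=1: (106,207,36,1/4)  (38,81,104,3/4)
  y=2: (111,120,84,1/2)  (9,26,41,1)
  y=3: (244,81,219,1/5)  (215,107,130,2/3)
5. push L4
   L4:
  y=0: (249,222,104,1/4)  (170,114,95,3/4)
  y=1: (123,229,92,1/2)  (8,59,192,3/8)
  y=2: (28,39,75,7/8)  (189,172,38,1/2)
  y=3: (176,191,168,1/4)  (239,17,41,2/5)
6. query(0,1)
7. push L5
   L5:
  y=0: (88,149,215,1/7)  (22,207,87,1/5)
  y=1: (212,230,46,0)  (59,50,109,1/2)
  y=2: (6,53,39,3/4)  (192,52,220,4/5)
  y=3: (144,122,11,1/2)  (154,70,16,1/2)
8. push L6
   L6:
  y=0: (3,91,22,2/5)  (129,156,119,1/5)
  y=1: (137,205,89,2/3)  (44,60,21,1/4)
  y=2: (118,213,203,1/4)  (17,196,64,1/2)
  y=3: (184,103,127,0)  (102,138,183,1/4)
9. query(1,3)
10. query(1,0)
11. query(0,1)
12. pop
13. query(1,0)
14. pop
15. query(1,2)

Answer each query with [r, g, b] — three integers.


at x=1,y=1 over L1,L2:
+L1 (α=3/4) → [435/4, 195/4, 333/2]
+L2 (α=1/5) → [118, 298/5, 686/5]
→ [118, 60, 137]

at x=0,y=1 over L1,L2,L3,L4:
L1 α=0: [0, 0, 0]
L2 α=1: [254, 200, 210]
L3 α=1/4: [217, 807/4, 333/2]
L4 α=1/2: [170, 1723/8, 517/4]
= [170, 215, 129]

at x=1,y=3 over L1,L2,L3,L4,L5,L6:
after L1 α=1: [63, 230, 26]
after L2 α=2/3: [139, 478/3, 46]
after L3 α=2/3: [569/3, 1120/9, 102]
after L4 α=2/5: [1047/5, 1222/15, 388/5]
after L5 α=1/2: [1817/10, 1136/15, 234/5]
after L6 α=1/4: [6471/40, 913/10, 1617/20]
rounded: [162, 91, 81]

(1,0) stack=L1,L2,L3,L4,L5,L6; from [0,0,0]:
after L1 α=3/4: [465/4, 27, 351/4]
after L2 α=1/2: [1029/8, 87/2, 567/8]
after L3 α=4/7: [921/8, 2165/14, 275/8]
after L4 α=3/4: [5001/32, 6953/56, 2555/32]
after L5 α=1/5: [5177/40, 9851/70, 3251/40]
after L6 α=1/5: [6467/50, 25162/175, 4441/50]
→ [129, 144, 89]

at x=0,y=1 over L1,L2,L3,L4,L5,L6:
after L1 α=0: [0, 0, 0]
after L2 α=1: [254, 200, 210]
after L3 α=1/4: [217, 807/4, 333/2]
after L4 α=1/2: [170, 1723/8, 517/4]
after L5 α=0: [170, 1723/8, 517/4]
after L6 α=2/3: [148, 5003/24, 1229/12]
→ [148, 208, 102]

(1,0) stack=L1,L2,L3,L4,L5; from [0,0,0]:
after L1 α=3/4: [465/4, 27, 351/4]
after L2 α=1/2: [1029/8, 87/2, 567/8]
after L3 α=4/7: [921/8, 2165/14, 275/8]
after L4 α=3/4: [5001/32, 6953/56, 2555/32]
after L5 α=1/5: [5177/40, 9851/70, 3251/40]
rounded: [129, 141, 81]

query (1,2) [L1,L2,L3,L4] — begin 0,0,0
after L1 α=1/4: [56, 42, 109/4]
after L2 α=1/3: [47, 87, 527/6]
after L3 α=1: [9, 26, 41]
after L4 α=1/2: [99, 99, 79/2]
→ [99, 99, 40]


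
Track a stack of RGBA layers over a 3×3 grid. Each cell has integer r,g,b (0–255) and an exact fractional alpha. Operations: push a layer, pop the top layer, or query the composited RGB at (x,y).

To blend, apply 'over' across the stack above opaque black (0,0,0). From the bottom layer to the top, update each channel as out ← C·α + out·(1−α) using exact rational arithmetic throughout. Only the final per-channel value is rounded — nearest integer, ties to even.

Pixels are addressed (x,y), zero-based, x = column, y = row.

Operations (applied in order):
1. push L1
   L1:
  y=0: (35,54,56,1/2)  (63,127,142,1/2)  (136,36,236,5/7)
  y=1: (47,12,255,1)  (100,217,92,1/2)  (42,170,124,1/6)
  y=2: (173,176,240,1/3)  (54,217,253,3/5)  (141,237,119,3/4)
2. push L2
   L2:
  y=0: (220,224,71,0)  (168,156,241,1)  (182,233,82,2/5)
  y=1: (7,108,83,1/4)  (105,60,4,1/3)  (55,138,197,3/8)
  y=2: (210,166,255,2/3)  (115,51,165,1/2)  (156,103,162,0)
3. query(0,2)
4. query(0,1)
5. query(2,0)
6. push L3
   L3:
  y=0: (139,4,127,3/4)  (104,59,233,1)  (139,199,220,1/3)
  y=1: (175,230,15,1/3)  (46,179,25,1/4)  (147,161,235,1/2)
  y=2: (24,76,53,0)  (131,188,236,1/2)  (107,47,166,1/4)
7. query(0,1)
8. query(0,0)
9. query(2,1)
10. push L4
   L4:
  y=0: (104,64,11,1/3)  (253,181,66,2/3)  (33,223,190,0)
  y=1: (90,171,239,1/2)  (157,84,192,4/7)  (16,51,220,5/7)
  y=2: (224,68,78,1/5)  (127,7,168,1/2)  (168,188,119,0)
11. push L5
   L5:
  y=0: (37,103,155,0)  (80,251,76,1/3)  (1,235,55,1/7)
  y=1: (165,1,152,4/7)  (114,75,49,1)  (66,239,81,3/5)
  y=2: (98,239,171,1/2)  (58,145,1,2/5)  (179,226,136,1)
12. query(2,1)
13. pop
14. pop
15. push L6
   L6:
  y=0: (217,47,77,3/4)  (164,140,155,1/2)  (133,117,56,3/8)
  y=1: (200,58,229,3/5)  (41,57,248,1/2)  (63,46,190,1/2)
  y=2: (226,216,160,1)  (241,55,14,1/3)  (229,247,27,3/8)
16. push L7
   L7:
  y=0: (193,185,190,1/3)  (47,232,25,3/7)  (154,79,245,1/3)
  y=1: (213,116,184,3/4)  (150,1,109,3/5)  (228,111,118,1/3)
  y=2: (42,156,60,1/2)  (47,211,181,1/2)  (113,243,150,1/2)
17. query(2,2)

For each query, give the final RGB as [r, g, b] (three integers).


at x=0,y=2 over L1,L2:
after L1 α=1/3: [173/3, 176/3, 80]
after L2 α=2/3: [1433/9, 1172/9, 590/3]
= [159, 130, 197]

at x=0,y=1 over L1,L2:
+L1 (α=1) → [47, 12, 255]
+L2 (α=1/4) → [37, 36, 212]
rounded: [37, 36, 212]

at x=2,y=0 over L1,L2:
+L1 (α=5/7) → [680/7, 180/7, 1180/7]
+L2 (α=2/5) → [4588/35, 3802/35, 4688/35]
→ [131, 109, 134]

query (0,1) [L1,L2,L3] — begin 0,0,0
after L1 α=1: [47, 12, 255]
after L2 α=1/4: [37, 36, 212]
after L3 α=1/3: [83, 302/3, 439/3]
→ [83, 101, 146]

query (0,0) [L1,L2,L3] — begin 0,0,0
+L1 (α=1/2) → [35/2, 27, 28]
+L2 (α=0) → [35/2, 27, 28]
+L3 (α=3/4) → [869/8, 39/4, 409/4]
= [109, 10, 102]

query (2,1) [L1,L2,L3] — begin 0,0,0
+L1 (α=1/6) → [7, 85/3, 62/3]
+L2 (α=3/8) → [25, 1667/24, 2083/24]
+L3 (α=1/2) → [86, 5531/48, 7723/48]
rounded: [86, 115, 161]

query (2,1) [L1,L2,L3,L4,L5] — begin 0,0,0
after L1 α=1/6: [7, 85/3, 62/3]
after L2 α=3/8: [25, 1667/24, 2083/24]
after L3 α=1/2: [86, 5531/48, 7723/48]
after L4 α=5/7: [36, 11651/168, 34123/168]
after L5 α=3/5: [54, 71879/420, 10907/84]
→ [54, 171, 130]

query (2,2) [L1,L2,L3,L6,L7] — begin 0,0,0
L1 α=3/4: [423/4, 711/4, 357/4]
L2 α=0: [423/4, 711/4, 357/4]
L3 α=1/4: [1697/16, 2321/16, 1735/16]
L6 α=3/8: [19477/128, 23461/128, 9971/128]
L7 α=1/2: [33941/256, 54565/256, 29171/256]
rounded: [133, 213, 114]


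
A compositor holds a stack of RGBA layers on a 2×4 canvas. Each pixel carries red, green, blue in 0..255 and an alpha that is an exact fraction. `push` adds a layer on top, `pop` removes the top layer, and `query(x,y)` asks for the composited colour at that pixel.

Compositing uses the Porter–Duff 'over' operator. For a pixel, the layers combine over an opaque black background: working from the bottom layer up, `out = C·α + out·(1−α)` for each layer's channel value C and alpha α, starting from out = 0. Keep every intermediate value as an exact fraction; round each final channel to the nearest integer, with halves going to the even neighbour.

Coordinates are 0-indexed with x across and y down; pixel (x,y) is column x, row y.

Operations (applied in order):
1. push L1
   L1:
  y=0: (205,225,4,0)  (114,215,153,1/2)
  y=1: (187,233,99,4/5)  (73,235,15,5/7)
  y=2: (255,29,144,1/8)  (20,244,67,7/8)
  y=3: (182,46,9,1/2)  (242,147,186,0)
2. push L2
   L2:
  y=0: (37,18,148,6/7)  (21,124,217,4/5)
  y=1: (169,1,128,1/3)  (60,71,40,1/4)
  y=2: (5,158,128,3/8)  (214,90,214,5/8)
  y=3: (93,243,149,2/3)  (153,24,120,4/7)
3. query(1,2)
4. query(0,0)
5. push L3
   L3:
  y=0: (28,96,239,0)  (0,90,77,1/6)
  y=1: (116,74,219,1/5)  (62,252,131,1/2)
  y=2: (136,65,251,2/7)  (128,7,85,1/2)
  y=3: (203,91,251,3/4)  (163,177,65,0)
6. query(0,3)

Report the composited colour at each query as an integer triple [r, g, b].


query (1,2) [L1,L2] — begin 0,0,0
L1 α=7/8: [35/2, 427/2, 469/8]
L2 α=5/8: [2245/16, 2181/16, 9967/64]
rounded: [140, 136, 156]

query (0,0) [L1,L2] — begin 0,0,0
+L1 (α=0) → [0, 0, 0]
+L2 (α=6/7) → [222/7, 108/7, 888/7]
rounded: [32, 15, 127]

(0,3) stack=L1,L2,L3; from [0,0,0]:
after L1 α=1/2: [91, 23, 9/2]
after L2 α=2/3: [277/3, 509/3, 605/6]
after L3 α=3/4: [526/3, 332/3, 5123/24]
rounded: [175, 111, 213]


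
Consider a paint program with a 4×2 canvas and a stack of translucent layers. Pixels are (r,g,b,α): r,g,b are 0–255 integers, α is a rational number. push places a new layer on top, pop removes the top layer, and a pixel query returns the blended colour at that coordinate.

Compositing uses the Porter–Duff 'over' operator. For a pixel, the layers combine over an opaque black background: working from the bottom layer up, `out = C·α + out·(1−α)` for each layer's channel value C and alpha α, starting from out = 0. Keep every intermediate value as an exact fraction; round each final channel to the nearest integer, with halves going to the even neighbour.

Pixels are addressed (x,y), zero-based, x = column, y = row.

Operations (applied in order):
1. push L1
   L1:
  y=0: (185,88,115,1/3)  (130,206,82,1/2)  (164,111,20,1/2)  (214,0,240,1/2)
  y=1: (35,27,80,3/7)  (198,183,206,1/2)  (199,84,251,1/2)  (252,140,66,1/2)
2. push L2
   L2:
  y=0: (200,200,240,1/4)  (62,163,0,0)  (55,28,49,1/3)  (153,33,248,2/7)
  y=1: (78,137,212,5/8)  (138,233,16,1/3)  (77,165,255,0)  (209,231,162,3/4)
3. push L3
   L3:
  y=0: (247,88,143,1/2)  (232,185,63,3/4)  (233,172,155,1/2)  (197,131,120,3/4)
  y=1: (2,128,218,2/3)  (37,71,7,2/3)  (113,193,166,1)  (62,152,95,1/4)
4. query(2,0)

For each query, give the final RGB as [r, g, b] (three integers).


query (2,0) [L1,L2,L3] — begin 0,0,0
+L1 (α=1/2) → [82, 111/2, 10]
+L2 (α=1/3) → [73, 139/3, 23]
+L3 (α=1/2) → [153, 655/6, 89]
rounded: [153, 109, 89]


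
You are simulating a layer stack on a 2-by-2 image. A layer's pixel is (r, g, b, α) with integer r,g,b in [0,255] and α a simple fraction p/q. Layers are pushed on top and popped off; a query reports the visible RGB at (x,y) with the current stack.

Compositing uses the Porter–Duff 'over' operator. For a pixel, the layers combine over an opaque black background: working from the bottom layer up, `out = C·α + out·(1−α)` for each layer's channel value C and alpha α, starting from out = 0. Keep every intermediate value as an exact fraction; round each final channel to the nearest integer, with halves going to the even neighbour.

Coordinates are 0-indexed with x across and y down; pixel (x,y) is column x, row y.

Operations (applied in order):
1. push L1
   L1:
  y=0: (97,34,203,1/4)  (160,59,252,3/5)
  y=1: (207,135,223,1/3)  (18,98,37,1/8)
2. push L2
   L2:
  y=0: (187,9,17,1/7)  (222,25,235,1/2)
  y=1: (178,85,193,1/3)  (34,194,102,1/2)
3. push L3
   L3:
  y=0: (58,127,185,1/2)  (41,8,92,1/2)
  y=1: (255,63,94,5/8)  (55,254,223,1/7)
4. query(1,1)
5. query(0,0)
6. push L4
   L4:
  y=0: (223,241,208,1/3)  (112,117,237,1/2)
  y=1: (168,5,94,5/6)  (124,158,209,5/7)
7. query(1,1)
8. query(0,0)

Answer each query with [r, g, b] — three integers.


(1,1) stack=L1,L2,L3; from [0,0,0]:
L1 α=1/8: [9/4, 49/4, 37/8]
L2 α=1/2: [145/8, 825/8, 853/16]
L3 α=1/7: [655/28, 3491/28, 4343/56]
→ [23, 125, 78]

(0,0) stack=L1,L2,L3; from [0,0,0]:
L1 α=1/4: [97/4, 17/2, 203/4]
L2 α=1/7: [95/2, 60/7, 643/14]
L3 α=1/2: [211/4, 949/14, 3233/28]
→ [53, 68, 115]

query (1,1) [L1,L2,L3,L4] — begin 0,0,0
L1 α=1/8: [9/4, 49/4, 37/8]
L2 α=1/2: [145/8, 825/8, 853/16]
L3 α=1/7: [655/28, 3491/28, 4343/56]
L4 α=5/7: [9335/98, 14551/98, 33603/196]
→ [95, 148, 171]

at x=0,y=0 over L1,L2,L3,L4:
+L1 (α=1/4) → [97/4, 17/2, 203/4]
+L2 (α=1/7) → [95/2, 60/7, 643/14]
+L3 (α=1/2) → [211/4, 949/14, 3233/28]
+L4 (α=1/3) → [219/2, 2636/21, 6145/42]
→ [110, 126, 146]


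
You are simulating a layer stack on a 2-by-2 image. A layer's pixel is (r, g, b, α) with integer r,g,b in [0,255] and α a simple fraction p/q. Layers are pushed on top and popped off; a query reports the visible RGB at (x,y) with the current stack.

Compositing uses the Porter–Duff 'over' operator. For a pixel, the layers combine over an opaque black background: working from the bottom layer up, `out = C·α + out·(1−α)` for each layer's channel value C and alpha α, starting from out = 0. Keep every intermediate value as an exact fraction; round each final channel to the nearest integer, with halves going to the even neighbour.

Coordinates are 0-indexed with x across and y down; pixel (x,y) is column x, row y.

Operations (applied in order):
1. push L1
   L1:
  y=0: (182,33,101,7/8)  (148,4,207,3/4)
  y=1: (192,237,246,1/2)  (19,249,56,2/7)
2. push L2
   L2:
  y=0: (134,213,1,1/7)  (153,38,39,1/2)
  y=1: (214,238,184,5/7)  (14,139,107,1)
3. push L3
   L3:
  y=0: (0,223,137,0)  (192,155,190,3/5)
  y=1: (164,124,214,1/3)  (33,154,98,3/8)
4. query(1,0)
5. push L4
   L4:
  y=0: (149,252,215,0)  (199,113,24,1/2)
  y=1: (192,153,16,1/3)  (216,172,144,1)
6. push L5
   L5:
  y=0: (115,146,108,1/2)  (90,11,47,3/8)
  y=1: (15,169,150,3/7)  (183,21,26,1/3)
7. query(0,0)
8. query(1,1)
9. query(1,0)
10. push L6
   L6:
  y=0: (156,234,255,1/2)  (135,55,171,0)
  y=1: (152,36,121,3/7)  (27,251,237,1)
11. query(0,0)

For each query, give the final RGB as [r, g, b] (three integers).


(1,0) stack=L1,L2,L3; from [0,0,0]:
+L1 (α=3/4) → [111, 3, 621/4]
+L2 (α=1/2) → [132, 41/2, 777/8]
+L3 (α=3/5) → [168, 506/5, 3057/20]
rounded: [168, 101, 153]

(0,0) stack=L1,L2,L3,L4,L5; from [0,0,0]:
after L1 α=7/8: [637/4, 231/8, 707/8]
after L2 α=1/7: [2179/14, 1545/28, 2125/28]
after L3 α=0: [2179/14, 1545/28, 2125/28]
after L4 α=0: [2179/14, 1545/28, 2125/28]
after L5 α=1/2: [3789/28, 5633/56, 5149/56]
rounded: [135, 101, 92]

query (1,1) [L1,L2,L3,L4,L5] — begin 0,0,0
+L1 (α=2/7) → [38/7, 498/7, 16]
+L2 (α=1) → [14, 139, 107]
+L3 (α=3/8) → [169/8, 1157/8, 829/8]
+L4 (α=1) → [216, 172, 144]
+L5 (α=1/3) → [205, 365/3, 314/3]
= [205, 122, 105]

(1,0) stack=L1,L2,L3,L4,L5; from [0,0,0]:
L1 α=3/4: [111, 3, 621/4]
L2 α=1/2: [132, 41/2, 777/8]
L3 α=3/5: [168, 506/5, 3057/20]
L4 α=1/2: [367/2, 1071/10, 3537/40]
L5 α=3/8: [2375/16, 1137/16, 4665/64]
= [148, 71, 73]

at x=0,y=0 over L1,L2,L3,L4,L5,L6:
+L1 (α=7/8) → [637/4, 231/8, 707/8]
+L2 (α=1/7) → [2179/14, 1545/28, 2125/28]
+L3 (α=0) → [2179/14, 1545/28, 2125/28]
+L4 (α=0) → [2179/14, 1545/28, 2125/28]
+L5 (α=1/2) → [3789/28, 5633/56, 5149/56]
+L6 (α=1/2) → [8157/56, 18737/112, 19429/112]
→ [146, 167, 173]


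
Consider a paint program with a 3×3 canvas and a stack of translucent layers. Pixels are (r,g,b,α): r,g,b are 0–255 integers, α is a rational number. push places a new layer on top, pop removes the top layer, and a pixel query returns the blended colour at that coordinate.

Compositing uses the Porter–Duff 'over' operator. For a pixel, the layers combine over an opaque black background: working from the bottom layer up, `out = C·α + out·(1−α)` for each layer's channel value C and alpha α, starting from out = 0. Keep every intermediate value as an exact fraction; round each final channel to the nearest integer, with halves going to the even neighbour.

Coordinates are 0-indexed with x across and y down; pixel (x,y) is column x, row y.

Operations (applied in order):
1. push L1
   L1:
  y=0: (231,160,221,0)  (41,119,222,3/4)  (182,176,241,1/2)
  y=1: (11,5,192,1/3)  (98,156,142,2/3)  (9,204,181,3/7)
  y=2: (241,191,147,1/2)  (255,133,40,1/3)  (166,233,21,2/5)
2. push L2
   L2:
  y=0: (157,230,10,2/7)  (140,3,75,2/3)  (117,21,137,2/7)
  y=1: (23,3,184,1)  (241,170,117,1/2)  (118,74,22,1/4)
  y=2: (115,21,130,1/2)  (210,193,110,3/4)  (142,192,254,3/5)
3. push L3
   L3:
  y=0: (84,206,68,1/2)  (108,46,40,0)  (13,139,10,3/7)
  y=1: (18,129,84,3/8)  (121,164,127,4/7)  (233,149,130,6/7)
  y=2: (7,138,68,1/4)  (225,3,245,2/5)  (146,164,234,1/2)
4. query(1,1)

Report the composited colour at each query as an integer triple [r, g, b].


query (1,1) [L1,L2,L3] — begin 0,0,0
+L1 (α=2/3) → [196/3, 104, 284/3]
+L2 (α=1/2) → [919/6, 137, 635/6]
+L3 (α=4/7) → [1887/14, 1067/7, 1651/14]
rounded: [135, 152, 118]


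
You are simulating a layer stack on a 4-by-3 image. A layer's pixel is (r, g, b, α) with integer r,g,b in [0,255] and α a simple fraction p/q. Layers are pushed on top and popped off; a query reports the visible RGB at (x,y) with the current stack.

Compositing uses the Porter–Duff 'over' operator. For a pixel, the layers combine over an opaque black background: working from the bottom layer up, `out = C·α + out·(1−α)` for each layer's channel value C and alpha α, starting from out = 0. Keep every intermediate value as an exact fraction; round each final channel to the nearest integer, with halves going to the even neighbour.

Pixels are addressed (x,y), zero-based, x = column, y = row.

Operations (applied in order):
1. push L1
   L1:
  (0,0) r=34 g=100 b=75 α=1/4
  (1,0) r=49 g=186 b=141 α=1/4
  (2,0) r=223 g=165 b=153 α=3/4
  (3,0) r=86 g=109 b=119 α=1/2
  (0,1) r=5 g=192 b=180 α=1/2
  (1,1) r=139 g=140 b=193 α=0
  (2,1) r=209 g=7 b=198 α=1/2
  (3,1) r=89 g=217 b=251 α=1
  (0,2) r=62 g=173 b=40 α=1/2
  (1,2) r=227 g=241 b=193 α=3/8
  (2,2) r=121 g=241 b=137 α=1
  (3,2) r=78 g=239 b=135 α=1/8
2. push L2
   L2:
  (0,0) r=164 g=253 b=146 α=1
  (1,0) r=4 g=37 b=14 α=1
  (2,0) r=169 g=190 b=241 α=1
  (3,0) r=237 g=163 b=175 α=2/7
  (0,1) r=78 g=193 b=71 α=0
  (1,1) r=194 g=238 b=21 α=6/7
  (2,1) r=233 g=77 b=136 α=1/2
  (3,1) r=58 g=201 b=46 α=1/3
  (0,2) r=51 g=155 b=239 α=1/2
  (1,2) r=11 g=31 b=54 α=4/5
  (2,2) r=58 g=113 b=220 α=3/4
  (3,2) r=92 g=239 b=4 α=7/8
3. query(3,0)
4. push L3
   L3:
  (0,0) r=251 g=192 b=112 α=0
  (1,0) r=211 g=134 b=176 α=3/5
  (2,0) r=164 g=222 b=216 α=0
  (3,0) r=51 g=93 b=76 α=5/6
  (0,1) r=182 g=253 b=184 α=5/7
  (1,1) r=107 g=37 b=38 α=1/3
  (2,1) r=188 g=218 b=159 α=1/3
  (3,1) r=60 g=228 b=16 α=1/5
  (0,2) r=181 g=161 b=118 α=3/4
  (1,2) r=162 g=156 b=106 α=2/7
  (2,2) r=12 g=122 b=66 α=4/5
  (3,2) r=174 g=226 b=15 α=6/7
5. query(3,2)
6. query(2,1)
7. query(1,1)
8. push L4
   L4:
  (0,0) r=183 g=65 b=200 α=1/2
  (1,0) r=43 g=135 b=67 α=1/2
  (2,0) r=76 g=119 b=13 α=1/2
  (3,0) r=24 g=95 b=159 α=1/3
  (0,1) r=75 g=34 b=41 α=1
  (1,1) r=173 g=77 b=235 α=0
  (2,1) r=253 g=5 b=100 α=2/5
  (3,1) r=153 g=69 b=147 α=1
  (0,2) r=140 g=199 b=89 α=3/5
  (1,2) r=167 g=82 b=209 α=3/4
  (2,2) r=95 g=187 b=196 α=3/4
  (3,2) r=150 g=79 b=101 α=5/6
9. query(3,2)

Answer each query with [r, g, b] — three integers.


(3,0) stack=L1,L2; from [0,0,0]:
+L1 (α=1/2) → [43, 109/2, 119/2]
+L2 (α=2/7) → [689/7, 171/2, 185/2]
= [98, 86, 92]

(3,2) stack=L1,L2,L3; from [0,0,0]:
L1 α=1/8: [39/4, 239/8, 135/8]
L2 α=7/8: [2615/32, 13623/64, 359/64]
L3 α=6/7: [36023/224, 100407/448, 6119/448]
rounded: [161, 224, 14]

(2,1) stack=L1,L2,L3; from [0,0,0]:
L1 α=1/2: [209/2, 7/2, 99]
L2 α=1/2: [675/4, 161/4, 235/2]
L3 α=1/3: [1051/6, 199/2, 394/3]
rounded: [175, 100, 131]

query (1,1) [L1,L2,L3] — begin 0,0,0
L1 α=0: [0, 0, 0]
L2 α=6/7: [1164/7, 204, 18]
L3 α=1/3: [3077/21, 445/3, 74/3]
rounded: [147, 148, 25]

at x=3,y=2 over L1,L2,L3,L4:
after L1 α=1/8: [39/4, 239/8, 135/8]
after L2 α=7/8: [2615/32, 13623/64, 359/64]
after L3 α=6/7: [36023/224, 100407/448, 6119/448]
after L4 α=5/6: [204023/1344, 277367/2688, 77453/896]
→ [152, 103, 86]


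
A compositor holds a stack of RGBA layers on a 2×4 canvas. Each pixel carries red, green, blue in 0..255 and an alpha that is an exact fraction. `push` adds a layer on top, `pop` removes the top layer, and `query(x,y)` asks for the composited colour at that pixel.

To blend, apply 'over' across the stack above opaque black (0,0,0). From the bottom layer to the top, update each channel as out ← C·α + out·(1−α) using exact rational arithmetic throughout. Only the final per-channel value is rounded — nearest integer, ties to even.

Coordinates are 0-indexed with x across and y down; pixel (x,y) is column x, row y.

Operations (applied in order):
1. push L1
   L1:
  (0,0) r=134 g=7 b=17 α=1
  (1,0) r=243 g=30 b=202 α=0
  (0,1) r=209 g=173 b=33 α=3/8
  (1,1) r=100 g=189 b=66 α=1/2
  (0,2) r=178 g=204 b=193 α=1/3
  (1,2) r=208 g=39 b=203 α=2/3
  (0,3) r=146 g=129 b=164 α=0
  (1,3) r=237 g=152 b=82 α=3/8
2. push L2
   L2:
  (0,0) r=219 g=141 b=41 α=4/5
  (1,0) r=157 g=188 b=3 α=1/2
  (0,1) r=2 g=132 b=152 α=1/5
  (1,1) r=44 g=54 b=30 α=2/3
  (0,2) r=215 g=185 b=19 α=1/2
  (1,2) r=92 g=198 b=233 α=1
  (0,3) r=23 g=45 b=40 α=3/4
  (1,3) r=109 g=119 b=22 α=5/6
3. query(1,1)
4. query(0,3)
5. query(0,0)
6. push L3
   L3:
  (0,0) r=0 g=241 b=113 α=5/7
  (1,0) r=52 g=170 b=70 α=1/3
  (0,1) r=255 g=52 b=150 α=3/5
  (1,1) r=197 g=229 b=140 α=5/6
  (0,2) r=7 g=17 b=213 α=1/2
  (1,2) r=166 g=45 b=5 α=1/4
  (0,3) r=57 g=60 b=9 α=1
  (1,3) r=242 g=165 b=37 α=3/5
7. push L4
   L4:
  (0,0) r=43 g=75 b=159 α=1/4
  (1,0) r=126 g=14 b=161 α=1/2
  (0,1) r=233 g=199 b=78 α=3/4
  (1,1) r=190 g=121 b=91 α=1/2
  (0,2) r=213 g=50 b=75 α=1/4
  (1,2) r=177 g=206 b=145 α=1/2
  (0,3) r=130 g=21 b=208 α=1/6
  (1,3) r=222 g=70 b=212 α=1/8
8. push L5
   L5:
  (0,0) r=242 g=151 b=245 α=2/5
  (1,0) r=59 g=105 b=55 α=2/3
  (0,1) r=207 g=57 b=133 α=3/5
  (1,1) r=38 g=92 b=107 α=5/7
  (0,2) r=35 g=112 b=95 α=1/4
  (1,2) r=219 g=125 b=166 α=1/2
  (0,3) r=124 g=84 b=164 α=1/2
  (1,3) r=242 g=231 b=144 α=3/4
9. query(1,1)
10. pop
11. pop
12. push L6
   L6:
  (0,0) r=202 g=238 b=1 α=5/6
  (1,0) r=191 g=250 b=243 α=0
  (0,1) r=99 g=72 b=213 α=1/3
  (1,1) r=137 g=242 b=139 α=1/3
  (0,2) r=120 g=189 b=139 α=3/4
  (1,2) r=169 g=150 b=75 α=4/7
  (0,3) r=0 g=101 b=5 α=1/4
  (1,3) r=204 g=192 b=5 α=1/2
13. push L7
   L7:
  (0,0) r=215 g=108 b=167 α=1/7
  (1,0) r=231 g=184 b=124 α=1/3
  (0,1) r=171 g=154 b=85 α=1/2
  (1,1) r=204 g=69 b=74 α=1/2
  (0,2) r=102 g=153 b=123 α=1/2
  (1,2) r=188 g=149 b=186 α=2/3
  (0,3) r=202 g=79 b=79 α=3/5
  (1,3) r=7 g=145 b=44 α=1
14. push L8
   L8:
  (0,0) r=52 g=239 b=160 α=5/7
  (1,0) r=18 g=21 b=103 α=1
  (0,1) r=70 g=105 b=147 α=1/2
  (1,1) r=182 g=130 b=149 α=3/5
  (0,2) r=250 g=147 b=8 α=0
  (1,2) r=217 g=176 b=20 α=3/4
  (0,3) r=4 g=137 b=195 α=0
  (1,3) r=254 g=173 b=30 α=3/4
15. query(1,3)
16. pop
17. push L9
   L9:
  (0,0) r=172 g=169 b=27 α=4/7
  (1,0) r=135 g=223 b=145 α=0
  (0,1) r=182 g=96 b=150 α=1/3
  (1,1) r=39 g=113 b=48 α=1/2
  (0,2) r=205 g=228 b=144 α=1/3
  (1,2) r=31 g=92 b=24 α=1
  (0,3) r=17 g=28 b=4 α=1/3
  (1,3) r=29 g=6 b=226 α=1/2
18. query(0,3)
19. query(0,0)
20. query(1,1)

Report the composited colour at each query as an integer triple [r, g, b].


query (1,1) [L1,L2] — begin 0,0,0
L1 α=1/2: [50, 189/2, 33]
L2 α=2/3: [46, 135/2, 31]
→ [46, 68, 31]

(0,3) stack=L1,L2; from [0,0,0]:
+L1 (α=0) → [0, 0, 0]
+L2 (α=3/4) → [69/4, 135/4, 30]
→ [17, 34, 30]

(0,0) stack=L1,L2; from [0,0,0]:
+L1 (α=1) → [134, 7, 17]
+L2 (α=4/5) → [202, 571/5, 181/5]
rounded: [202, 114, 36]

query (1,1) [L1,L2,L3,L4,L5] — begin 0,0,0
+L1 (α=1/2) → [50, 189/2, 33]
+L2 (α=2/3) → [46, 135/2, 31]
+L3 (α=5/6) → [1031/6, 2425/12, 731/6]
+L4 (α=1/2) → [2171/12, 3877/24, 1277/12]
+L5 (α=5/7) → [473/6, 9397/84, 641/6]
rounded: [79, 112, 107]

at x=1,y=3 over L1,L2,L3,L6,L7,L8:
after L1 α=3/8: [711/8, 57, 123/4]
after L2 α=5/6: [5071/48, 326/3, 563/24]
after L3 α=3/5: [4499/24, 2137/15, 379/12]
after L6 α=1/2: [9395/48, 5017/30, 439/24]
after L7 α=1: [7, 145, 44]
after L8 α=3/4: [769/4, 166, 67/2]
rounded: [192, 166, 34]

(0,3) stack=L1,L2,L3,L6,L7,L9; from [0,0,0]:
+L1 (α=0) → [0, 0, 0]
+L2 (α=3/4) → [69/4, 135/4, 30]
+L3 (α=1) → [57, 60, 9]
+L6 (α=1/4) → [171/4, 281/4, 8]
+L7 (α=3/5) → [1383/10, 151/2, 253/5]
+L9 (α=1/3) → [1468/15, 179/3, 526/15]
= [98, 60, 35]

(0,0) stack=L1,L2,L3,L6,L7,L9; from [0,0,0]:
L1 α=1: [134, 7, 17]
L2 α=4/5: [202, 571/5, 181/5]
L3 α=5/7: [404/7, 7167/35, 3187/35]
L6 α=5/6: [3737/21, 48817/210, 1681/105]
L7 α=1/7: [8979/49, 52597/245, 9207/245]
L9 α=4/7: [60649/343, 323411/1715, 54081/1715]
→ [177, 189, 32]

at x=1,y=1 over L1,L2,L3,L6,L7,L9:
+L1 (α=1/2) → [50, 189/2, 33]
+L2 (α=2/3) → [46, 135/2, 31]
+L3 (α=5/6) → [1031/6, 2425/12, 731/6]
+L6 (α=1/3) → [1442/9, 3877/18, 1148/9]
+L7 (α=1/2) → [1639/9, 5119/36, 907/9]
+L9 (α=1/2) → [995/9, 9187/72, 1339/18]
→ [111, 128, 74]


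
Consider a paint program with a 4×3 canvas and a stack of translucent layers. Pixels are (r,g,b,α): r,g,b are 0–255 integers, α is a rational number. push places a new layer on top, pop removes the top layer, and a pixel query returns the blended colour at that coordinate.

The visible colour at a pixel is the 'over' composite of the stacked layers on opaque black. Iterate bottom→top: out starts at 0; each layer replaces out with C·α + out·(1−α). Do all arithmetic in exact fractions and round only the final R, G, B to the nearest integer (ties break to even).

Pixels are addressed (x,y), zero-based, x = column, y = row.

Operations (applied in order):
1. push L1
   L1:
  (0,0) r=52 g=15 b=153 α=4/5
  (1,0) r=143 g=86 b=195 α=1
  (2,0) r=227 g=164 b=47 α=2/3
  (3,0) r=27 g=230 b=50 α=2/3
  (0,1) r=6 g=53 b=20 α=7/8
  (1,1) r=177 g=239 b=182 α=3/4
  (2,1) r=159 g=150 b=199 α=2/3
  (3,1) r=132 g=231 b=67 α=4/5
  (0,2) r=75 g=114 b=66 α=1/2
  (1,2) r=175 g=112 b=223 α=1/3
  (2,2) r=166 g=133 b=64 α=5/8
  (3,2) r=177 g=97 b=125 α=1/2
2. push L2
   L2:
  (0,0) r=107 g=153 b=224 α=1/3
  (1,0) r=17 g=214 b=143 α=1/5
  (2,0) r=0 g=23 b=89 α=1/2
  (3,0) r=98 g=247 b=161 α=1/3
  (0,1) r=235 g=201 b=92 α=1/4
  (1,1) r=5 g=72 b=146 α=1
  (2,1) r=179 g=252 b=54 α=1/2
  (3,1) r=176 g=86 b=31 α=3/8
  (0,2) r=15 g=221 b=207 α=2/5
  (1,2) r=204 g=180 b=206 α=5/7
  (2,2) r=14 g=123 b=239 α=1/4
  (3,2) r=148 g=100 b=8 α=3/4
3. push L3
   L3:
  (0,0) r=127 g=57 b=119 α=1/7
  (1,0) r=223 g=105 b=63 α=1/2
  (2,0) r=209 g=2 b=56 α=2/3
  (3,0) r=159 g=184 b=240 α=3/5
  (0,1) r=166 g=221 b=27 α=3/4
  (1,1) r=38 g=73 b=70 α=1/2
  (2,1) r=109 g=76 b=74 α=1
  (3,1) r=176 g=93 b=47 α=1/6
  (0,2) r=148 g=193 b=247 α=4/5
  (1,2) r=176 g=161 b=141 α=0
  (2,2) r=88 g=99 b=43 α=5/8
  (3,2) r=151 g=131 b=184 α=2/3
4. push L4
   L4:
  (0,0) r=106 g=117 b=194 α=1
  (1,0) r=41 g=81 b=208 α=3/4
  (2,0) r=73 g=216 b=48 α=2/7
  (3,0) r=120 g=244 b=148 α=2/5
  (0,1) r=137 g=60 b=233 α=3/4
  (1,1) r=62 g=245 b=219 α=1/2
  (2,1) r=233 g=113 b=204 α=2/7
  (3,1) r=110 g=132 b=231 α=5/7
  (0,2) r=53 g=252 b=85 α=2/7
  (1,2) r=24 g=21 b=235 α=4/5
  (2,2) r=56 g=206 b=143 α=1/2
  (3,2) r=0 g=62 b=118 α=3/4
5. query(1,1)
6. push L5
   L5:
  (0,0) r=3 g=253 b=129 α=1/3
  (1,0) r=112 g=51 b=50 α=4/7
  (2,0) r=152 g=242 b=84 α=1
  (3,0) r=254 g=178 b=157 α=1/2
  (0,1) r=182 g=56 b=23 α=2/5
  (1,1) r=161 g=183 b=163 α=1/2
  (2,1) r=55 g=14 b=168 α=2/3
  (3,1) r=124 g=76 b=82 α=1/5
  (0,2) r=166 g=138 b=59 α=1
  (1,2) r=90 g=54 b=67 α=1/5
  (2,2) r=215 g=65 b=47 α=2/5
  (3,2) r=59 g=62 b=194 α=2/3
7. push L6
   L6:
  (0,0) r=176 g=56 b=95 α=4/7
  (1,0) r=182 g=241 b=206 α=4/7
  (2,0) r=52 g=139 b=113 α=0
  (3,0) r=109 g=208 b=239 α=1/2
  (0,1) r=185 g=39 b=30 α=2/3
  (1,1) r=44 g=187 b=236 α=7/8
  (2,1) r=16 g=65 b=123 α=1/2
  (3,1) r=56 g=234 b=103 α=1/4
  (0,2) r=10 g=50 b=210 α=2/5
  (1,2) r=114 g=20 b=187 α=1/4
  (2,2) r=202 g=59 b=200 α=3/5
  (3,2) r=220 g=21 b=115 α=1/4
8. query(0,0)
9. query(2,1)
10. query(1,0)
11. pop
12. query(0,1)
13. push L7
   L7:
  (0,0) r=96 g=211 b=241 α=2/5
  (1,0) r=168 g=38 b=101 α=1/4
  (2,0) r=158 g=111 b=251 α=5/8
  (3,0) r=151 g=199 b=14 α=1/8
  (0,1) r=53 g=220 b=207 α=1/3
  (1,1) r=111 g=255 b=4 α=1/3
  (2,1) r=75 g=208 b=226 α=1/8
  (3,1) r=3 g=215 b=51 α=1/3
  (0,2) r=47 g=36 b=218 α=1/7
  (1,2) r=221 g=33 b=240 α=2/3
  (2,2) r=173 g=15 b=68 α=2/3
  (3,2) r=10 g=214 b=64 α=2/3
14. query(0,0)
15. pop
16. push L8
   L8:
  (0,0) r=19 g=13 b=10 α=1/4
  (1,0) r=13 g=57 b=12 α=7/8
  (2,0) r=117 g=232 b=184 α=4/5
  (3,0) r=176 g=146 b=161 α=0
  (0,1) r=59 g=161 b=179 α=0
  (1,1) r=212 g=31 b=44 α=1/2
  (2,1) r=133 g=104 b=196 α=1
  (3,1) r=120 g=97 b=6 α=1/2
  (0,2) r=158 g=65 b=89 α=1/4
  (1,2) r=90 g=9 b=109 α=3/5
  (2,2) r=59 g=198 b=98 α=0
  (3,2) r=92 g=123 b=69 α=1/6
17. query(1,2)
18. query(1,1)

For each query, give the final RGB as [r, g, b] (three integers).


at x=1,y=1 over L1,L2,L3,L4:
+L1 (α=3/4) → [531/4, 717/4, 273/2]
+L2 (α=1) → [5, 72, 146]
+L3 (α=1/2) → [43/2, 145/2, 108]
+L4 (α=1/2) → [167/4, 635/4, 327/2]
= [42, 159, 164]

at x=0,y=0 over L1,L2,L3,L4,L5,L6:
after L1 α=4/5: [208/5, 12, 612/5]
after L2 α=1/3: [317/5, 59, 2344/15]
after L3 α=1/7: [2537/35, 411/7, 5283/35]
after L4 α=1: [106, 117, 194]
after L5 α=1/3: [215/3, 487/3, 517/3]
after L6 α=4/7: [919/7, 711/7, 897/7]
rounded: [131, 102, 128]

(2,1) stack=L1,L2,L3,L4,L5,L6; from [0,0,0]:
after L1 α=2/3: [106, 100, 398/3]
after L2 α=1/2: [285/2, 176, 280/3]
after L3 α=1: [109, 76, 74]
after L4 α=2/7: [1011/7, 606/7, 778/7]
after L5 α=2/3: [1781/21, 802/21, 3130/21]
after L6 α=1/2: [2117/42, 2167/42, 5713/42]
rounded: [50, 52, 136]

at x=1,y=0 over L1,L2,L3,L4,L5,L6:
L1 α=1: [143, 86, 195]
L2 α=1/5: [589/5, 558/5, 923/5]
L3 α=1/2: [852/5, 1083/10, 619/5]
L4 α=3/4: [1467/20, 3513/40, 3739/20]
L5 α=4/7: [13361/140, 18699/280, 15217/140]
L6 α=4/7: [142003/980, 326017/1960, 161011/980]
→ [145, 166, 164]

query (0,1) [L1,L2,L3,L4,L5] — begin 0,0,0
L1 α=7/8: [21/4, 371/8, 35/2]
L2 α=1/4: [1003/16, 2721/32, 289/8]
L3 α=3/4: [8971/64, 23937/128, 937/32]
L4 α=3/4: [35275/256, 46977/512, 23305/128]
L5 α=2/5: [199009/1280, 39655/512, 75803/640]
rounded: [155, 77, 118]

query (0,0) [L1,L2,L3,L4,L5,L7] — begin 0,0,0
L1 α=4/5: [208/5, 12, 612/5]
L2 α=1/3: [317/5, 59, 2344/15]
L3 α=1/7: [2537/35, 411/7, 5283/35]
L4 α=1: [106, 117, 194]
L5 α=1/3: [215/3, 487/3, 517/3]
L7 α=2/5: [407/5, 909/5, 999/5]
rounded: [81, 182, 200]

at x=1,y=2 over L1,L2,L3,L4,L5,L8:
+L1 (α=1/3) → [175/3, 112/3, 223/3]
+L2 (α=5/7) → [3410/21, 2924/21, 3536/21]
+L3 (α=0) → [3410/21, 2924/21, 3536/21]
+L4 (α=4/5) → [5426/105, 4688/105, 23276/105]
+L5 (α=1/5) → [31154/525, 24422/525, 100139/525]
+L8 (α=3/5) → [204058/2625, 63019/2625, 371953/2625]
rounded: [78, 24, 142]

query (1,1) [L1,L2,L3,L4,L5,L8] — begin 0,0,0
+L1 (α=3/4) → [531/4, 717/4, 273/2]
+L2 (α=1) → [5, 72, 146]
+L3 (α=1/2) → [43/2, 145/2, 108]
+L4 (α=1/2) → [167/4, 635/4, 327/2]
+L5 (α=1/2) → [811/8, 1367/8, 653/4]
+L8 (α=1/2) → [2507/16, 1615/16, 829/8]
= [157, 101, 104]


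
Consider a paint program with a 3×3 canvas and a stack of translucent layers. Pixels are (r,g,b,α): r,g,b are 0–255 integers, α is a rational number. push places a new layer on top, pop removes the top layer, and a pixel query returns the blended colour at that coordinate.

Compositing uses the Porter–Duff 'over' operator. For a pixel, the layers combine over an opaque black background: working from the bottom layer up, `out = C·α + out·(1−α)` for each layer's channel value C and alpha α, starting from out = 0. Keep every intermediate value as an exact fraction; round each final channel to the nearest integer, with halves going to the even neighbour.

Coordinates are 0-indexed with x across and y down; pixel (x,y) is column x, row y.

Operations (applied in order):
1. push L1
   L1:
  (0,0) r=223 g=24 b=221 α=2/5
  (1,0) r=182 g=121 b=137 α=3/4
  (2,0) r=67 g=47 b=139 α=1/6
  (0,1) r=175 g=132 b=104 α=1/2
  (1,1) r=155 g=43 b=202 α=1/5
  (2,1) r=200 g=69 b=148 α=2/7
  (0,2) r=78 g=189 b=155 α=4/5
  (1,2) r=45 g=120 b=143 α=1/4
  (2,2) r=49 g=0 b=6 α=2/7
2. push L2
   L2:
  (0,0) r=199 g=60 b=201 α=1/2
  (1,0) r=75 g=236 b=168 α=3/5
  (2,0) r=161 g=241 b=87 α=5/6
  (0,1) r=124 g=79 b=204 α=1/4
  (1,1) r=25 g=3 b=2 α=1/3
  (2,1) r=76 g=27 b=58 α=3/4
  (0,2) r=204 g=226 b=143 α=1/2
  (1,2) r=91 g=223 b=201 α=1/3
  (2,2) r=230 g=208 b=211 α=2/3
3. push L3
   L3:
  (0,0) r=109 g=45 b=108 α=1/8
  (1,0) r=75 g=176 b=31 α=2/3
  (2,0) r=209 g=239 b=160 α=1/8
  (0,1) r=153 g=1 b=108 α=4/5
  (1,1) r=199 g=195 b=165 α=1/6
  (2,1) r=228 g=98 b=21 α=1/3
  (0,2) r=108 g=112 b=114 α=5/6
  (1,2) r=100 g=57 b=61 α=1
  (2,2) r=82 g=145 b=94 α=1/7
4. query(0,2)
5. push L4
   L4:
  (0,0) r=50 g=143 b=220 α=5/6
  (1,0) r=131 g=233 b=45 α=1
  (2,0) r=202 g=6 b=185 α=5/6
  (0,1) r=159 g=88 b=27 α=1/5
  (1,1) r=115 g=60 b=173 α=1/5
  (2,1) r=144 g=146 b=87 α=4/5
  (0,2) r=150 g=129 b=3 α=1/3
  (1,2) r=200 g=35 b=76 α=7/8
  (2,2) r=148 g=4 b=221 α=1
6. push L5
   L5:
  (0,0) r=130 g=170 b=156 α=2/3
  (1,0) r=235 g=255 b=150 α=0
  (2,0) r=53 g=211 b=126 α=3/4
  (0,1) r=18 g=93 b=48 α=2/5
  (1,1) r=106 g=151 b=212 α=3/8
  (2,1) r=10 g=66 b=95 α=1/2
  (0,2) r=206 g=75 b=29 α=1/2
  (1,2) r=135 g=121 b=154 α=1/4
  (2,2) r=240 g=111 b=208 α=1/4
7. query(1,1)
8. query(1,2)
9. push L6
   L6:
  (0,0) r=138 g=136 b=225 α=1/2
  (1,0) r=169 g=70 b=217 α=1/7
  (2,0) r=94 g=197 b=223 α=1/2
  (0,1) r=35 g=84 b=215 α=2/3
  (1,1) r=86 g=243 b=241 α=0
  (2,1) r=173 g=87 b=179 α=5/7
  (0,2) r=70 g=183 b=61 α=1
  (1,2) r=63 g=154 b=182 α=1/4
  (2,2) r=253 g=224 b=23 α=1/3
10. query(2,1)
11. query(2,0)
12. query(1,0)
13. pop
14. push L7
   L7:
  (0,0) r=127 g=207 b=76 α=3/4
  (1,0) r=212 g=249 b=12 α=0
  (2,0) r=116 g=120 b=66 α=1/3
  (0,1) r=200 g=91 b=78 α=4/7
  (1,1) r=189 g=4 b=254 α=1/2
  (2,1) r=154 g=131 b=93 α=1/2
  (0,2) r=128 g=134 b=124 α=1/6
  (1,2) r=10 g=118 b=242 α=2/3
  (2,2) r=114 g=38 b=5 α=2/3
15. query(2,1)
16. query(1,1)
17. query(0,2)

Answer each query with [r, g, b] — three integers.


query (0,2) [L1,L2,L3] — begin 0,0,0
after L1 α=4/5: [312/5, 756/5, 124]
after L2 α=1/2: [666/5, 943/5, 267/2]
after L3 α=5/6: [561/5, 3743/30, 469/4]
→ [112, 125, 117]

(1,1) stack=L1,L2,L3,L4,L5; from [0,0,0]:
L1 α=1/5: [31, 43/5, 202/5]
L2 α=1/3: [29, 101/15, 138/5]
L3 α=1/6: [172/3, 343/9, 101/2]
L4 α=1/5: [1033/15, 1912/45, 75]
L5 α=3/8: [1987/24, 5989/72, 1011/8]
rounded: [83, 83, 126]

at x=1,y=2 over L1,L2,L3,L4,L5:
+L1 (α=1/4) → [45/4, 30, 143/4]
+L2 (α=1/3) → [227/6, 283/3, 545/6]
+L3 (α=1) → [100, 57, 61]
+L4 (α=7/8) → [375/2, 151/4, 593/8]
+L5 (α=1/4) → [1395/8, 937/16, 3011/32]
= [174, 59, 94]

at x=2,y=1 over L1,L2,L3,L4,L5,L6:
L1 α=2/7: [400/7, 138/7, 296/7]
L2 α=3/4: [499/7, 705/28, 757/14]
L3 α=1/3: [2594/21, 2077/42, 904/21]
L4 α=4/5: [2938/21, 5321/42, 8212/105]
L5 α=1/2: [1574/21, 8093/84, 18187/210]
L6 α=5/7: [21313/147, 26363/294, 112162/735]
rounded: [145, 90, 153]

(2,0) stack=L1,L2,L3,L4,L5,L6; from [0,0,0]:
after L1 α=1/6: [67/6, 47/6, 139/6]
after L2 α=5/6: [4897/36, 7277/36, 2749/36]
after L3 α=1/8: [41803/288, 59543/288, 25003/288]
after L4 α=5/6: [332683/1728, 68183/1728, 291403/1728]
after L5 α=3/4: [607435/6912, 1162007/6912, 944587/6912]
after L6 α=1/2: [1257163/13824, 2523671/13824, 2485963/13824]
→ [91, 183, 180]

(1,0) stack=L1,L2,L3,L4,L5,L6; from [0,0,0]:
after L1 α=3/4: [273/2, 363/4, 411/4]
after L2 α=3/5: [498/5, 1779/10, 1419/10]
after L3 α=2/3: [416/5, 5299/30, 2039/30]
after L4 α=1: [131, 233, 45]
after L5 α=0: [131, 233, 45]
after L6 α=1/7: [955/7, 1468/7, 487/7]
→ [136, 210, 70]

query (2,1) [L1,L2,L3,L4,L5,L7] — begin 0,0,0
L1 α=2/7: [400/7, 138/7, 296/7]
L2 α=3/4: [499/7, 705/28, 757/14]
L3 α=1/3: [2594/21, 2077/42, 904/21]
L4 α=4/5: [2938/21, 5321/42, 8212/105]
L5 α=1/2: [1574/21, 8093/84, 18187/210]
L7 α=1/2: [2404/21, 19097/168, 37717/420]
= [114, 114, 90]

query (1,1) [L1,L2,L3,L4,L5,L7] — begin 0,0,0
L1 α=1/5: [31, 43/5, 202/5]
L2 α=1/3: [29, 101/15, 138/5]
L3 α=1/6: [172/3, 343/9, 101/2]
L4 α=1/5: [1033/15, 1912/45, 75]
L5 α=3/8: [1987/24, 5989/72, 1011/8]
L7 α=1/2: [6523/48, 6277/144, 3043/16]
rounded: [136, 44, 190]

query (0,2) [L1,L2,L3,L4,L5,L7] — begin 0,0,0
after L1 α=4/5: [312/5, 756/5, 124]
after L2 α=1/2: [666/5, 943/5, 267/2]
after L3 α=5/6: [561/5, 3743/30, 469/4]
after L4 α=1/3: [624/5, 5678/45, 475/6]
after L5 α=1/2: [827/5, 9053/90, 649/12]
after L7 α=1/6: [955/6, 11465/108, 4733/72]
= [159, 106, 66]
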